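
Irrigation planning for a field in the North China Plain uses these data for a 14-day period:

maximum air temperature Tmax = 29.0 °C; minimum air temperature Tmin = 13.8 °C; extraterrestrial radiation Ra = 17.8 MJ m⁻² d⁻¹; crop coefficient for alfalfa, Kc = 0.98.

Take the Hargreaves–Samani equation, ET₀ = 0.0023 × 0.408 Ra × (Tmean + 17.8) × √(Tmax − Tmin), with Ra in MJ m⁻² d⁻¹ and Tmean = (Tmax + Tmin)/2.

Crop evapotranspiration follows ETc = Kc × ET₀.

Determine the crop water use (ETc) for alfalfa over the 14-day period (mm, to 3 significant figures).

Tmean = (29.0 + 13.8)/2 = 21.40 °C
0.408 Ra = 0.408 × 17.8 = 7.2624 mm/d equivalent
ET₀ = 0.0023 × 7.2624 × (21.40 + 17.8) × √15.2 = 0.0023 × 7.2624 × 39.20 × 3.8987 = 2.5528 mm/d
ETc = Kc × ET₀ = 0.98 × 2.5528 = 2.5017 mm/d
Over 14 days: 2.5017 × 14 = 35.024 mm

35.0 mm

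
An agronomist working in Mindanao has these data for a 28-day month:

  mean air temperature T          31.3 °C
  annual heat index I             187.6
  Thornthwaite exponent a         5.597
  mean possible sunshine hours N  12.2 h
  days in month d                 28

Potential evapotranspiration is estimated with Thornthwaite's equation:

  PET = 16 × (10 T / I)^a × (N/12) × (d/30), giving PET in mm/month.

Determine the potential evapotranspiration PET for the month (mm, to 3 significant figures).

10T/I = 10 × 31.3 / 187.6 = 1.6684
(10T/I)^a = 1.6684^5.597 = 17.5475
Uncorrected PET = 16 × 17.5475 = 280.760 mm
Correction = (N/12)(d/30) = (12.2/12)(28/30) = 0.9489
PET = 280.760 × 0.9489 = 266.413 mm/month

266 mm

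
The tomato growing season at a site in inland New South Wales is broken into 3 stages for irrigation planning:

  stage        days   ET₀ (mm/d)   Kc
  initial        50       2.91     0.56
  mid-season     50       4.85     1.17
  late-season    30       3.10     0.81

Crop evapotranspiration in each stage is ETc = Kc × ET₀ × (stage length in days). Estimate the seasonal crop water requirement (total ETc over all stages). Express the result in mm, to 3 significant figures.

initial: 0.56 × 2.91 × 50 = 81.48 mm
mid-season: 1.17 × 4.85 × 50 = 283.73 mm
late-season: 0.81 × 3.10 × 30 = 75.33 mm
Seasonal total = 440.54 mm

441 mm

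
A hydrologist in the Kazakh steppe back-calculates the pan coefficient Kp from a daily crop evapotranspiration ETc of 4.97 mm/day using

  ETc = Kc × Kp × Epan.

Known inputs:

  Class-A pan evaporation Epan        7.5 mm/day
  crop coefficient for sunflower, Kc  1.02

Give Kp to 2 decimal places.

ETc = Kc × Kp × Epan  ⇒  Kp = ETc / (Kc × Epan)
Kp = 4.97 / (1.02 × 7.5) = 4.97 / 7.650 = 0.6497

0.65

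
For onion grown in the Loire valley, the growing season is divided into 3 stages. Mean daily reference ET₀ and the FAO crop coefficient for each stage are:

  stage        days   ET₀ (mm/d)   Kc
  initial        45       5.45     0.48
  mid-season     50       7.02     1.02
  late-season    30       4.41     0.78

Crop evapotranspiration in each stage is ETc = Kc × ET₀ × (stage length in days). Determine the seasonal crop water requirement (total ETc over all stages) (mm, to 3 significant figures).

579 mm

initial: 0.48 × 5.45 × 45 = 117.72 mm
mid-season: 1.02 × 7.02 × 50 = 358.02 mm
late-season: 0.78 × 4.41 × 30 = 103.19 mm
Seasonal total = 578.93 mm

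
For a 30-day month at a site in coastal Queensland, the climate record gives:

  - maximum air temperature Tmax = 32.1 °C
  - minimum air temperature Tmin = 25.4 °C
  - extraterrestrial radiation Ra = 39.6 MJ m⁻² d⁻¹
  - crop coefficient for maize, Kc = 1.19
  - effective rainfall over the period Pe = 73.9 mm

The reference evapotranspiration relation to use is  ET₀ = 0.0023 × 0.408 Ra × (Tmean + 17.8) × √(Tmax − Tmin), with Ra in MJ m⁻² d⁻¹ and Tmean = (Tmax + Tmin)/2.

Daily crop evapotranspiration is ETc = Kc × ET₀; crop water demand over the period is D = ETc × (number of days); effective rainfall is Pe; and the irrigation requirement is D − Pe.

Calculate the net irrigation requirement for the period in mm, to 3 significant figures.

Tmean = (32.1 + 25.4)/2 = 28.75 °C
0.408 Ra = 0.408 × 39.6 = 16.1568 mm/d equivalent
ET₀ = 0.0023 × 16.1568 × (28.75 + 17.8) × √6.7 = 0.0023 × 16.1568 × 46.55 × 2.5884 = 4.4775 mm/d
ETc = Kc × ET₀ = 1.19 × 4.4775 = 5.3282 mm/d
Crop demand D = ETc × 30 d = 5.3282 × 30 = 159.846 mm
D − Pe = 159.846 − 73.9 = 85.946 mm

85.9 mm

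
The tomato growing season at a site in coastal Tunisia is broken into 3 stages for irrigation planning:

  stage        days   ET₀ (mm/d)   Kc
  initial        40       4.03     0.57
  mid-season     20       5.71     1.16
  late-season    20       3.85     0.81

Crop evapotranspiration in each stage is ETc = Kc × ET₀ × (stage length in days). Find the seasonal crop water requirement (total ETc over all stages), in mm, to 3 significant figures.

287 mm

initial: 0.57 × 4.03 × 40 = 91.88 mm
mid-season: 1.16 × 5.71 × 20 = 132.47 mm
late-season: 0.81 × 3.85 × 20 = 62.37 mm
Seasonal total = 286.72 mm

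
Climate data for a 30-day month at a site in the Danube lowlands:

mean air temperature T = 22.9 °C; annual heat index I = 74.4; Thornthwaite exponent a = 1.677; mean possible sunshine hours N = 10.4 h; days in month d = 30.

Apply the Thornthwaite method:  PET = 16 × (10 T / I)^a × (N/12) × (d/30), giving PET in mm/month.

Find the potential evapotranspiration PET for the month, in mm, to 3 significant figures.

10T/I = 10 × 22.9 / 74.4 = 3.0780
(10T/I)^a = 3.0780^1.677 = 6.5891
Uncorrected PET = 16 × 6.5891 = 105.426 mm
Correction = (N/12)(d/30) = (10.4/12)(30/30) = 0.8667
PET = 105.426 × 0.8667 = 91.373 mm/month

91.4 mm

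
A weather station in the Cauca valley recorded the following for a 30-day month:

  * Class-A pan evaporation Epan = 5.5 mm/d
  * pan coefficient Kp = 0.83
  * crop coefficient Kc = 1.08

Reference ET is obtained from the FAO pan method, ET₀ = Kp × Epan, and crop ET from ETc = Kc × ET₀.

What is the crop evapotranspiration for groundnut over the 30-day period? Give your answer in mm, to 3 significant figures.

ET₀ = 0.83 × 5.5 = 4.5650 mm/d
ETc = Kc × ET₀ = 1.08 × 4.5650 = 4.9302 mm/d
Over 30 days: 4.9302 × 30 = 147.906 mm

148 mm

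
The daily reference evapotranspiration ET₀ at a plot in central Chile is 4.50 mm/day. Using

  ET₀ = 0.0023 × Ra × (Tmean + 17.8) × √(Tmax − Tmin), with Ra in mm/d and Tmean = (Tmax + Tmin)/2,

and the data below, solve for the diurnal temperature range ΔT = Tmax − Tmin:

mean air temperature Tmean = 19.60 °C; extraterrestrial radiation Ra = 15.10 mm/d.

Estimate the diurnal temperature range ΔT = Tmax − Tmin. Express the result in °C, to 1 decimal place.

√ΔT = ET₀ / [0.0023 × Ra × (Tmean+17.8)] = 4.50 / (0.0023 × 15.10 × 37.40) = 3.4645
ΔT = 3.4645² = 12.003 °C

12.0 °C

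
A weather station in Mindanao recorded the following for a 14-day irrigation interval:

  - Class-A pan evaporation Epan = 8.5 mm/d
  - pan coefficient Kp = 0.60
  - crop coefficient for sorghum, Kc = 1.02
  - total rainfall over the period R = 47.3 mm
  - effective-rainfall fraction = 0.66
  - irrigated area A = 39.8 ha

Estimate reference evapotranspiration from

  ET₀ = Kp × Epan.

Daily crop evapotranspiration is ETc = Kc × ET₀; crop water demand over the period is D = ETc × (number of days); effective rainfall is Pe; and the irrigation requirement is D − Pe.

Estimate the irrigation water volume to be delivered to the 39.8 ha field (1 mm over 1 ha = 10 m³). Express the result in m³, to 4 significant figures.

16560 m³

ET₀ = 0.60 × 8.5 = 5.1000 mm/d
ETc = Kc × ET₀ = 1.02 × 5.1000 = 5.2020 mm/d
Crop demand D = ETc × 14 d = 5.2020 × 14 = 72.828 mm
Pe = 0.66 × 47.3 = 31.218 mm
D − Pe = 72.828 − 31.218 = 41.610 mm
Volume = 41.610 mm × 39.8 ha × 10 = 16560.8 m³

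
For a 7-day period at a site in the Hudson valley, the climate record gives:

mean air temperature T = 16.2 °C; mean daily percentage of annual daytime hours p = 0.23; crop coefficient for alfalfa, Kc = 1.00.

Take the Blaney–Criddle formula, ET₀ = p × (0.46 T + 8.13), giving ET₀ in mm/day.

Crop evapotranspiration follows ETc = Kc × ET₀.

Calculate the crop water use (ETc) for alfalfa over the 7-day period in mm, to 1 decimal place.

25.1 mm

ET₀ = 0.23 × (0.46 × 16.2 + 8.13) = 0.23 × 15.582 = 3.5839 mm/d
ETc = Kc × ET₀ = 1.00 × 3.5839 = 3.5839 mm/d
Over 7 days: 3.5839 × 7 = 25.087 mm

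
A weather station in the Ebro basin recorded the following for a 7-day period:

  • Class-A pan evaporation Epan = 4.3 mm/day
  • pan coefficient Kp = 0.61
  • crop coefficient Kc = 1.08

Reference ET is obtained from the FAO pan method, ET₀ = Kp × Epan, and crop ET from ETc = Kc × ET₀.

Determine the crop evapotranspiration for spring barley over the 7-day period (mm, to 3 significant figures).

ET₀ = 0.61 × 4.3 = 2.6230 mm/d
ETc = Kc × ET₀ = 1.08 × 2.6230 = 2.8328 mm/d
Over 7 days: 2.8328 × 7 = 19.830 mm

19.8 mm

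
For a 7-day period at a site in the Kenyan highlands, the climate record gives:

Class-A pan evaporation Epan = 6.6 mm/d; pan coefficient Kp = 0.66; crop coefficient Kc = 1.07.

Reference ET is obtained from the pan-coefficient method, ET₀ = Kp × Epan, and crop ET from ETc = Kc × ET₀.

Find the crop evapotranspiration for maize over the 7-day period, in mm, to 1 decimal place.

32.6 mm

ET₀ = 0.66 × 6.6 = 4.3560 mm/d
ETc = Kc × ET₀ = 1.07 × 4.3560 = 4.6609 mm/d
Over 7 days: 4.6609 × 7 = 32.626 mm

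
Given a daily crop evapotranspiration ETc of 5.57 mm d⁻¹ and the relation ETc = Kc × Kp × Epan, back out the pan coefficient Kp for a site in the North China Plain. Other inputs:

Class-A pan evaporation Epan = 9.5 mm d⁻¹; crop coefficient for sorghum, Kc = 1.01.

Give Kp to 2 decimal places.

0.58

ETc = Kc × Kp × Epan  ⇒  Kp = ETc / (Kc × Epan)
Kp = 5.57 / (1.01 × 9.5) = 5.57 / 9.595 = 0.5805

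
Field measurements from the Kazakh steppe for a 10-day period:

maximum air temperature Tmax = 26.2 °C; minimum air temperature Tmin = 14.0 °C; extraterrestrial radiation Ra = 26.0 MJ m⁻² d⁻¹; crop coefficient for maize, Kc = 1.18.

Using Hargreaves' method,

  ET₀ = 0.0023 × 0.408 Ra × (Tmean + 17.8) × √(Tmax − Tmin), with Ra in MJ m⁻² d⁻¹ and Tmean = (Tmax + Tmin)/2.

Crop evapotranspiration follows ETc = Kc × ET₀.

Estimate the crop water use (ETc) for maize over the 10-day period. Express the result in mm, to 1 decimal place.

38.1 mm

Tmean = (26.2 + 14.0)/2 = 20.10 °C
0.408 Ra = 0.408 × 26.0 = 10.6080 mm/d equivalent
ET₀ = 0.0023 × 10.6080 × (20.10 + 17.8) × √12.2 = 0.0023 × 10.6080 × 37.90 × 3.4928 = 3.2298 mm/d
ETc = Kc × ET₀ = 1.18 × 3.2298 = 3.8112 mm/d
Over 10 days: 3.8112 × 10 = 38.112 mm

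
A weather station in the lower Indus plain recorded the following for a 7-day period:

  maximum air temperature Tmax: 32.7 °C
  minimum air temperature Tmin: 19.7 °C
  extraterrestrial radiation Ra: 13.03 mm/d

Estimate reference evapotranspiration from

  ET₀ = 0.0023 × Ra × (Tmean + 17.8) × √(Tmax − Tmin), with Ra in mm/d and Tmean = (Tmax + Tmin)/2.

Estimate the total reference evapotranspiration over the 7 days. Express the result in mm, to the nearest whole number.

Tmean = (32.7 + 19.7)/2 = 26.20 °C
ET₀ = 0.0023 × 13.03 × (26.20 + 17.8) × √13.0 = 0.0023 × 13.03 × 44.00 × 3.6056 = 4.7545 mm/d
Over 7 days: 4.7545 × 7 = 33.282 mm

33 mm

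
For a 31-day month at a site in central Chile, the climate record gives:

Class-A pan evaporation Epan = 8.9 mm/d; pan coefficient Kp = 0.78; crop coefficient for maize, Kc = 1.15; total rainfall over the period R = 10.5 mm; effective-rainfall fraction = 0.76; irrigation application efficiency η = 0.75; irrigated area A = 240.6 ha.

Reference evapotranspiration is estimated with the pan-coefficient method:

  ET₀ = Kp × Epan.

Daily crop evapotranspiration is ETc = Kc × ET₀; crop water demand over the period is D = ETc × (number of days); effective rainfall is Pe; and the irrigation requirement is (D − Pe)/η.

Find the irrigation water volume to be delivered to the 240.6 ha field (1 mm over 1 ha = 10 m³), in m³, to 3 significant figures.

768000 m³

ET₀ = 0.78 × 8.9 = 6.9420 mm/d
ETc = Kc × ET₀ = 1.15 × 6.9420 = 7.9833 mm/d
Crop demand D = ETc × 31 d = 7.9833 × 31 = 247.482 mm
Pe = 0.76 × 10.5 = 7.980 mm
D − Pe = 247.482 − 7.980 = 239.502 mm
Gross irrigation = 239.502 / 0.75 = 319.336 mm
Volume = 319.336 mm × 240.6 ha × 10 = 768322.4 m³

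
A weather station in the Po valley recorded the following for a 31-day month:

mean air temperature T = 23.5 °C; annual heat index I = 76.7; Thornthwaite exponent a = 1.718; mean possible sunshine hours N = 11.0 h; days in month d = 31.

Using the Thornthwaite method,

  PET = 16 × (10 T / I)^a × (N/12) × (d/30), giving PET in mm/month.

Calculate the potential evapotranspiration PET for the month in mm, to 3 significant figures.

104 mm

10T/I = 10 × 23.5 / 76.7 = 3.0639
(10T/I)^a = 3.0639^1.718 = 6.8457
Uncorrected PET = 16 × 6.8457 = 109.531 mm
Correction = (N/12)(d/30) = (11.0/12)(31/30) = 0.9472
PET = 109.531 × 0.9472 = 103.748 mm/month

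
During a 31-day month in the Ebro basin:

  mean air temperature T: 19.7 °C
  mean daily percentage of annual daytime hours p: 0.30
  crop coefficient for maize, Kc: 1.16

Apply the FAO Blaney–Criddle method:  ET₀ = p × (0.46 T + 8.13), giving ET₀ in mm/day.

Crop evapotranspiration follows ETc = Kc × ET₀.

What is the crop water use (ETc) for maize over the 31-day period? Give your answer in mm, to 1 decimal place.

185.5 mm

ET₀ = 0.30 × (0.46 × 19.7 + 8.13) = 0.30 × 17.192 = 5.1576 mm/d
ETc = Kc × ET₀ = 1.16 × 5.1576 = 5.9828 mm/d
Over 31 days: 5.9828 × 31 = 185.467 mm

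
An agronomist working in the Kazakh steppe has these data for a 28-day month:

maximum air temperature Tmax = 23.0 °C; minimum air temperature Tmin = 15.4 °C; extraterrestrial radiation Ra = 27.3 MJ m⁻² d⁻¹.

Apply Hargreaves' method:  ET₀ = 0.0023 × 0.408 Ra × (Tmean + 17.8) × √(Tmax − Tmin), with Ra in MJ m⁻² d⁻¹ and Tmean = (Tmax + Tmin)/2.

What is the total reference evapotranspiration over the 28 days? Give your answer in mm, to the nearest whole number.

73 mm

Tmean = (23.0 + 15.4)/2 = 19.20 °C
0.408 Ra = 0.408 × 27.3 = 11.1384 mm/d equivalent
ET₀ = 0.0023 × 11.1384 × (19.20 + 17.8) × √7.6 = 0.0023 × 11.1384 × 37.00 × 2.7568 = 2.6131 mm/d
Over 28 days: 2.6131 × 28 = 73.167 mm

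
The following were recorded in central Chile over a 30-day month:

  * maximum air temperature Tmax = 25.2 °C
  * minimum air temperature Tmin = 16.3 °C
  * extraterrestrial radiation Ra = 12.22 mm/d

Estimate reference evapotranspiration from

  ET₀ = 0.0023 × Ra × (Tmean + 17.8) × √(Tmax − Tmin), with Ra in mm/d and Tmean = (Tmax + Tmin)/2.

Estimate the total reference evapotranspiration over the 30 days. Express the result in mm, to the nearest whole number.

97 mm

Tmean = (25.2 + 16.3)/2 = 20.75 °C
ET₀ = 0.0023 × 12.22 × (20.75 + 17.8) × √8.9 = 0.0023 × 12.22 × 38.55 × 2.9833 = 3.2324 mm/d
Over 30 days: 3.2324 × 30 = 96.972 mm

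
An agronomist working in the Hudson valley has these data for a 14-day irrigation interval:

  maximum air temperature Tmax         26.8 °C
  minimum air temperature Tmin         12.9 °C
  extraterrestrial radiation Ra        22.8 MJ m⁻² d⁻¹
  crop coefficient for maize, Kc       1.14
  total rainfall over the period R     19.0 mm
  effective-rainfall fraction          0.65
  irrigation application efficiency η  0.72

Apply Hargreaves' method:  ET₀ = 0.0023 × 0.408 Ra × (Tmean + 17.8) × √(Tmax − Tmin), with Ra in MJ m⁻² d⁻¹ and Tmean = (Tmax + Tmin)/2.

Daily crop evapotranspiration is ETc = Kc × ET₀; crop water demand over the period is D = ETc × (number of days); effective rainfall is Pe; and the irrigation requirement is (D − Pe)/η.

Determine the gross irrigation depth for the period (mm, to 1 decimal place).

49.4 mm

Tmean = (26.8 + 12.9)/2 = 19.85 °C
0.408 Ra = 0.408 × 22.8 = 9.3024 mm/d equivalent
ET₀ = 0.0023 × 9.3024 × (19.85 + 17.8) × √13.9 = 0.0023 × 9.3024 × 37.65 × 3.7283 = 3.0033 mm/d
ETc = Kc × ET₀ = 1.14 × 3.0033 = 3.4238 mm/d
Crop demand D = ETc × 14 d = 3.4238 × 14 = 47.933 mm
Pe = 0.65 × 19.0 = 12.350 mm
D − Pe = 47.933 − 12.350 = 35.583 mm
Gross irrigation = 35.583 / 0.72 = 49.421 mm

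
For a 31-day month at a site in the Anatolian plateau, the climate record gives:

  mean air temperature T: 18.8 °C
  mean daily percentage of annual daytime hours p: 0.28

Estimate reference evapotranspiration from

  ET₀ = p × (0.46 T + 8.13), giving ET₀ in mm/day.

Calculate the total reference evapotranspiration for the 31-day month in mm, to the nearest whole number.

ET₀ = 0.28 × (0.46 × 18.8 + 8.13) = 0.28 × 16.778 = 4.6978 mm/d
Monthly total = 4.6978 × 31 = 145.632 mm

146 mm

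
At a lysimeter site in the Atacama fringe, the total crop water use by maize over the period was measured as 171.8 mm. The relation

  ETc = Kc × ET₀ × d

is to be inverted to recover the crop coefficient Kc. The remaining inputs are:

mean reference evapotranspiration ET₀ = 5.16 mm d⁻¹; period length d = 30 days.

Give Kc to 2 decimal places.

1.11

ETc = Kc × ET₀ × d  ⇒  Kc = ETc / (ET₀ × d)
Kc = 171.8 / (5.16 × 30) = 171.8 / 154.80 = 1.1098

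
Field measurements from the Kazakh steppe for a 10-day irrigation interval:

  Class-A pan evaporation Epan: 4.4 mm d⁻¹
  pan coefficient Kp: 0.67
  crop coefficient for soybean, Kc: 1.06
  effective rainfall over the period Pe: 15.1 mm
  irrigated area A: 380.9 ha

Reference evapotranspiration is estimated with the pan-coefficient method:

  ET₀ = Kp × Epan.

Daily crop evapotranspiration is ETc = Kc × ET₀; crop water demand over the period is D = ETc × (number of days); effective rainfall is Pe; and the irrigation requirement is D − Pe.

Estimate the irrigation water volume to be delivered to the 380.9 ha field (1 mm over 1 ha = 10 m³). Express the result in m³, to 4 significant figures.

61510 m³

ET₀ = 0.67 × 4.4 = 2.9480 mm/d
ETc = Kc × ET₀ = 1.06 × 2.9480 = 3.1249 mm/d
Crop demand D = ETc × 10 d = 3.1249 × 10 = 31.249 mm
D − Pe = 31.249 − 15.1 = 16.149 mm
Volume = 16.149 mm × 380.9 ha × 10 = 61511.5 m³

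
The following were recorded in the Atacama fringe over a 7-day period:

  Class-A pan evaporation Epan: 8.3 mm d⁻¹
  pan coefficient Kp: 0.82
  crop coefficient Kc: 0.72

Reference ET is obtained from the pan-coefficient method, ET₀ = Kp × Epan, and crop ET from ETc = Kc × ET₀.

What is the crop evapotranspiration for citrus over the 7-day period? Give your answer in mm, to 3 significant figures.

ET₀ = 0.82 × 8.3 = 6.8060 mm/d
ETc = Kc × ET₀ = 0.72 × 6.8060 = 4.9003 mm/d
Over 7 days: 4.9003 × 7 = 34.302 mm

34.3 mm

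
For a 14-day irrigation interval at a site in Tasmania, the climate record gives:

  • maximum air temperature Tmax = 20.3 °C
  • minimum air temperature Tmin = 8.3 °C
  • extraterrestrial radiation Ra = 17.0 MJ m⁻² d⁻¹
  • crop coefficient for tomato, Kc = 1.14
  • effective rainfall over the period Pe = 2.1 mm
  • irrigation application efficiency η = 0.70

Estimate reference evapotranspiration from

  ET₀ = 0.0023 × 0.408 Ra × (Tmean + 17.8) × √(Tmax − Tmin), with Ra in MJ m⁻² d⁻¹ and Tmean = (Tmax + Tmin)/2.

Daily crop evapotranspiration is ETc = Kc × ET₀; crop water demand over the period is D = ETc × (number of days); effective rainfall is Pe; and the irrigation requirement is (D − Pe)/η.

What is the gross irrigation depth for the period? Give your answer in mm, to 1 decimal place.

Tmean = (20.3 + 8.3)/2 = 14.30 °C
0.408 Ra = 0.408 × 17.0 = 6.9360 mm/d equivalent
ET₀ = 0.0023 × 6.9360 × (14.30 + 17.8) × √12.0 = 0.0023 × 6.9360 × 32.10 × 3.4641 = 1.7739 mm/d
ETc = Kc × ET₀ = 1.14 × 1.7739 = 2.0222 mm/d
Crop demand D = ETc × 14 d = 2.0222 × 14 = 28.311 mm
D − Pe = 28.311 − 2.1 = 26.211 mm
Gross irrigation = 26.211 / 0.70 = 37.444 mm

37.4 mm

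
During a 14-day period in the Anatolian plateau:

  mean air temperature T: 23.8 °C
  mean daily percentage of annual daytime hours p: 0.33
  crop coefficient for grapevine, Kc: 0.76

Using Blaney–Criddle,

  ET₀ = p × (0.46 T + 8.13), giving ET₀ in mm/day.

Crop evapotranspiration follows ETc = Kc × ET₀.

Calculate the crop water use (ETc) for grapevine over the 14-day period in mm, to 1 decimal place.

67.0 mm

ET₀ = 0.33 × (0.46 × 23.8 + 8.13) = 0.33 × 19.078 = 6.2957 mm/d
ETc = Kc × ET₀ = 0.76 × 6.2957 = 4.7847 mm/d
Over 14 days: 4.7847 × 14 = 66.986 mm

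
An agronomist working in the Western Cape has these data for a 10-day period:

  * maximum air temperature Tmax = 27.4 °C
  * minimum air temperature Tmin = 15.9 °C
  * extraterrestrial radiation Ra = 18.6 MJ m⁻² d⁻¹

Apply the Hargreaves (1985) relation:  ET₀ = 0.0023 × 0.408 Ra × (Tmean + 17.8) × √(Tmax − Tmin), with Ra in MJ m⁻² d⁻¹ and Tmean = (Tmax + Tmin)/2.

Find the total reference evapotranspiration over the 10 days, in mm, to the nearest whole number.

23 mm

Tmean = (27.4 + 15.9)/2 = 21.65 °C
0.408 Ra = 0.408 × 18.6 = 7.5888 mm/d equivalent
ET₀ = 0.0023 × 7.5888 × (21.65 + 17.8) × √11.5 = 0.0023 × 7.5888 × 39.45 × 3.3912 = 2.3351 mm/d
Over 10 days: 2.3351 × 10 = 23.351 mm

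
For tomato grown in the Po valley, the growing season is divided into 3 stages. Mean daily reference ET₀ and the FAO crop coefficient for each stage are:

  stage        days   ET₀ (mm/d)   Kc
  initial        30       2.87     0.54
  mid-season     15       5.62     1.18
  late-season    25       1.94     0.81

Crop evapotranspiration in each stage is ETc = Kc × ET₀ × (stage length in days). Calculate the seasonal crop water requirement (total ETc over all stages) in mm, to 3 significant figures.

initial: 0.54 × 2.87 × 30 = 46.49 mm
mid-season: 1.18 × 5.62 × 15 = 99.47 mm
late-season: 0.81 × 1.94 × 25 = 39.29 mm
Seasonal total = 185.25 mm

185 mm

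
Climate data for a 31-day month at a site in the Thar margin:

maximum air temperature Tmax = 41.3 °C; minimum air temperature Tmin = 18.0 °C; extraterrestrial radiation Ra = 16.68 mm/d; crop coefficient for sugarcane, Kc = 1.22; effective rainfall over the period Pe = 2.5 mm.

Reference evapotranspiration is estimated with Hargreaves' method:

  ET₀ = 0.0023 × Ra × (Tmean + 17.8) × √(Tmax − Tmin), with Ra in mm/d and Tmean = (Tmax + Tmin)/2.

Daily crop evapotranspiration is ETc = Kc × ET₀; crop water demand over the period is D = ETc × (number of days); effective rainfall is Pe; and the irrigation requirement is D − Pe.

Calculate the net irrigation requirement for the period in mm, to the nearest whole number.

Tmean = (41.3 + 18.0)/2 = 29.65 °C
ET₀ = 0.0023 × 16.68 × (29.65 + 17.8) × √23.3 = 0.0023 × 16.68 × 47.45 × 4.8270 = 8.7869 mm/d
ETc = Kc × ET₀ = 1.22 × 8.7869 = 10.7200 mm/d
Crop demand D = ETc × 31 d = 10.7200 × 31 = 332.320 mm
D − Pe = 332.320 − 2.5 = 329.820 mm

330 mm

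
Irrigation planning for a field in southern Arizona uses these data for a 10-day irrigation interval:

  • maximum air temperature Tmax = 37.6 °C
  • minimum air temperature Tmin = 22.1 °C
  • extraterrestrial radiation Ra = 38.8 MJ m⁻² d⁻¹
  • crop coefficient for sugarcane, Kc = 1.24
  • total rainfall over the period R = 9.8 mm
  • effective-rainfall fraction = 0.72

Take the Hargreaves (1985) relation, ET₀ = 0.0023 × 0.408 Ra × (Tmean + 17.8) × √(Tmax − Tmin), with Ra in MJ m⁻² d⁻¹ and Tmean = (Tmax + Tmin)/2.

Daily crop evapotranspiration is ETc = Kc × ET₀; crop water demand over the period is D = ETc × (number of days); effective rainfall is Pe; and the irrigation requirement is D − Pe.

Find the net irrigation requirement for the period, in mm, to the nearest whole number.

78 mm

Tmean = (37.6 + 22.1)/2 = 29.85 °C
0.408 Ra = 0.408 × 38.8 = 15.8304 mm/d equivalent
ET₀ = 0.0023 × 15.8304 × (29.85 + 17.8) × √15.5 = 0.0023 × 15.8304 × 47.65 × 3.9370 = 6.8304 mm/d
ETc = Kc × ET₀ = 1.24 × 6.8304 = 8.4697 mm/d
Crop demand D = ETc × 10 d = 8.4697 × 10 = 84.697 mm
Pe = 0.72 × 9.8 = 7.056 mm
D − Pe = 84.697 − 7.056 = 77.641 mm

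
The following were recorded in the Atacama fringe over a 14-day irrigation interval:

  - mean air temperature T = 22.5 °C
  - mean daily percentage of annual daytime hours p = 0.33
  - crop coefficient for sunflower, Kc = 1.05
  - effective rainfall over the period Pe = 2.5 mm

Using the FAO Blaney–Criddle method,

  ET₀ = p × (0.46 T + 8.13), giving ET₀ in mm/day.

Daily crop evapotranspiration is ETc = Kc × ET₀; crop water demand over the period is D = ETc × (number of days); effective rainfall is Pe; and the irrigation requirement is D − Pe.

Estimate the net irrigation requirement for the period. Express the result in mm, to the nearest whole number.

87 mm

ET₀ = 0.33 × (0.46 × 22.5 + 8.13) = 0.33 × 18.480 = 6.0984 mm/d
ETc = Kc × ET₀ = 1.05 × 6.0984 = 6.4033 mm/d
Crop demand D = ETc × 14 d = 6.4033 × 14 = 89.646 mm
D − Pe = 89.646 − 2.5 = 87.146 mm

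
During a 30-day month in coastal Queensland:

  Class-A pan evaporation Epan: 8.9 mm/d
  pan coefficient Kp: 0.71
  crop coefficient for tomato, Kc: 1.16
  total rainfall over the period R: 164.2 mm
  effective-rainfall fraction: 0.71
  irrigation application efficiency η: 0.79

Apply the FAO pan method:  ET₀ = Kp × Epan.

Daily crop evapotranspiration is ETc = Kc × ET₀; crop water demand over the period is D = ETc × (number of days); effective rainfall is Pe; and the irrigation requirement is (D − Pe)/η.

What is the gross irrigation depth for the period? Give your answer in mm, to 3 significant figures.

131 mm

ET₀ = 0.71 × 8.9 = 6.3190 mm/d
ETc = Kc × ET₀ = 1.16 × 6.3190 = 7.3300 mm/d
Crop demand D = ETc × 30 d = 7.3300 × 30 = 219.900 mm
Pe = 0.71 × 164.2 = 116.582 mm
D − Pe = 219.900 − 116.582 = 103.318 mm
Gross irrigation = 103.318 / 0.79 = 130.782 mm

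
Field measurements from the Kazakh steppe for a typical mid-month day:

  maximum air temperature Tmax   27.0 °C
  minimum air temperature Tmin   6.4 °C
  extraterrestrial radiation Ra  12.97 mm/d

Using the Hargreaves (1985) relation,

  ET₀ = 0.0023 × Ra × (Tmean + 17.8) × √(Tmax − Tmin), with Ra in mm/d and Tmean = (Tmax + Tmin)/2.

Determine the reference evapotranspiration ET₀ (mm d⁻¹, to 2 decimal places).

Tmean = (27.0 + 6.4)/2 = 16.70 °C
ET₀ = 0.0023 × 12.97 × (16.70 + 17.8) × √20.6 = 0.0023 × 12.97 × 34.50 × 4.5387 = 4.6711 mm/d

4.67 mm d⁻¹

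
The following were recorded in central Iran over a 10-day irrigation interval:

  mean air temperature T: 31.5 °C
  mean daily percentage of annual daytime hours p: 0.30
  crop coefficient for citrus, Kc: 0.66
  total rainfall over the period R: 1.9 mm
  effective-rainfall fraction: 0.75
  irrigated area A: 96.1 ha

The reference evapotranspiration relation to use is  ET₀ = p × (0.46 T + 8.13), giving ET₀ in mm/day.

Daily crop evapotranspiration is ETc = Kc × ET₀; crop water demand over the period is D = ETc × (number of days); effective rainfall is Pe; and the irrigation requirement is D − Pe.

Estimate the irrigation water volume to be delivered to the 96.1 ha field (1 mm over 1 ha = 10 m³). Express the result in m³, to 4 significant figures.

41670 m³

ET₀ = 0.30 × (0.46 × 31.5 + 8.13) = 0.30 × 22.620 = 6.7860 mm/d
ETc = Kc × ET₀ = 0.66 × 6.7860 = 4.4788 mm/d
Crop demand D = ETc × 10 d = 4.4788 × 10 = 44.788 mm
Pe = 0.75 × 1.9 = 1.425 mm
D − Pe = 44.788 − 1.425 = 43.363 mm
Volume = 43.363 mm × 96.1 ha × 10 = 41671.8 m³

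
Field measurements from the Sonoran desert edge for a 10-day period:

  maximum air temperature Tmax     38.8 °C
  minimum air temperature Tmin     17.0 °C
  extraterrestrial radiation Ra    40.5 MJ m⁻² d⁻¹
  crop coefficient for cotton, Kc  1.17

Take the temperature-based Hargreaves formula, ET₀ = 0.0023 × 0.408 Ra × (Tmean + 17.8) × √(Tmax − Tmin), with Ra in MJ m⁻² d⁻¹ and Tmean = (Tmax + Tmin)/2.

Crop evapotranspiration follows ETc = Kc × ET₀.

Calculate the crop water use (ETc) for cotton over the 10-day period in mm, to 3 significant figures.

Tmean = (38.8 + 17.0)/2 = 27.90 °C
0.408 Ra = 0.408 × 40.5 = 16.5240 mm/d equivalent
ET₀ = 0.0023 × 16.5240 × (27.90 + 17.8) × √21.8 = 0.0023 × 16.5240 × 45.70 × 4.6690 = 8.1093 mm/d
ETc = Kc × ET₀ = 1.17 × 8.1093 = 9.4879 mm/d
Over 10 days: 9.4879 × 10 = 94.879 mm

94.9 mm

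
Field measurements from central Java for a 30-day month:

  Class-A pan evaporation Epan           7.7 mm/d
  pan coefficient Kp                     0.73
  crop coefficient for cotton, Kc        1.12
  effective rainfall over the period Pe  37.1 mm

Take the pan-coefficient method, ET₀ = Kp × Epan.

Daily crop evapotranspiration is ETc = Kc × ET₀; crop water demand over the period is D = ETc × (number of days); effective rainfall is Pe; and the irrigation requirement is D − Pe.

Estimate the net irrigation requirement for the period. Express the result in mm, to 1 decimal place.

ET₀ = 0.73 × 7.7 = 5.6210 mm/d
ETc = Kc × ET₀ = 1.12 × 5.6210 = 6.2955 mm/d
Crop demand D = ETc × 30 d = 6.2955 × 30 = 188.865 mm
D − Pe = 188.865 − 37.1 = 151.765 mm

151.8 mm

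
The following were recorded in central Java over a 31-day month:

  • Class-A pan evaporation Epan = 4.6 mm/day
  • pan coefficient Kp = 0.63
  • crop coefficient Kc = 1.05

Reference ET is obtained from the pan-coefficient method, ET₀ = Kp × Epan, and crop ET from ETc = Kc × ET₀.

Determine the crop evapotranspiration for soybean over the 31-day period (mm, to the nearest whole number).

ET₀ = 0.63 × 4.6 = 2.8980 mm/d
ETc = Kc × ET₀ = 1.05 × 2.8980 = 3.0429 mm/d
Over 31 days: 3.0429 × 31 = 94.330 mm

94 mm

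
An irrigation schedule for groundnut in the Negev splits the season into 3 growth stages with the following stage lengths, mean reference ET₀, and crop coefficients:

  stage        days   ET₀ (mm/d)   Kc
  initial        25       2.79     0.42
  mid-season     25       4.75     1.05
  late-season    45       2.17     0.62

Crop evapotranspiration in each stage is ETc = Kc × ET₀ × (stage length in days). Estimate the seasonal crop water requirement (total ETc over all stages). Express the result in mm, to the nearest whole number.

initial: 0.42 × 2.79 × 25 = 29.30 mm
mid-season: 1.05 × 4.75 × 25 = 124.69 mm
late-season: 0.62 × 2.17 × 45 = 60.54 mm
Seasonal total = 214.53 mm

215 mm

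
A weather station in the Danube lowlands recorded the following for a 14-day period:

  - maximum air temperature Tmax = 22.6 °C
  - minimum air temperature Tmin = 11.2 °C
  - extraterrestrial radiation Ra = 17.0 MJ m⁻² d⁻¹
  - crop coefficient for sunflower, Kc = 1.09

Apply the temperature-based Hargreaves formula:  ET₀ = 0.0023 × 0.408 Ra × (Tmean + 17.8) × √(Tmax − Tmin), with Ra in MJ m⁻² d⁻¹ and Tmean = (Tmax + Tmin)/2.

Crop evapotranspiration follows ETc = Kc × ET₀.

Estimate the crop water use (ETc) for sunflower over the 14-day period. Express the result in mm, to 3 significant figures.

28.5 mm

Tmean = (22.6 + 11.2)/2 = 16.90 °C
0.408 Ra = 0.408 × 17.0 = 6.9360 mm/d equivalent
ET₀ = 0.0023 × 6.9360 × (16.90 + 17.8) × √11.4 = 0.0023 × 6.9360 × 34.70 × 3.3764 = 1.8690 mm/d
ETc = Kc × ET₀ = 1.09 × 1.8690 = 2.0372 mm/d
Over 14 days: 2.0372 × 14 = 28.521 mm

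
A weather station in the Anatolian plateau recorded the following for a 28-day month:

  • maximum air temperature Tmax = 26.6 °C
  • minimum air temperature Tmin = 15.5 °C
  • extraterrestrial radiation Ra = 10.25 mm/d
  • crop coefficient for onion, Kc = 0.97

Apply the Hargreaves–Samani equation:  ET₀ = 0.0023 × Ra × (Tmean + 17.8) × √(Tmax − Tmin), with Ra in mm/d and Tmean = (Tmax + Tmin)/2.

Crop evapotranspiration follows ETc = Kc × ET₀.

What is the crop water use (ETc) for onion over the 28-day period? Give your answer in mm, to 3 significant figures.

Tmean = (26.6 + 15.5)/2 = 21.05 °C
ET₀ = 0.0023 × 10.25 × (21.05 + 17.8) × √11.1 = 0.0023 × 10.25 × 38.85 × 3.3317 = 3.0515 mm/d
ETc = Kc × ET₀ = 0.97 × 3.0515 = 2.9600 mm/d
Over 28 days: 2.9600 × 28 = 82.880 mm

82.9 mm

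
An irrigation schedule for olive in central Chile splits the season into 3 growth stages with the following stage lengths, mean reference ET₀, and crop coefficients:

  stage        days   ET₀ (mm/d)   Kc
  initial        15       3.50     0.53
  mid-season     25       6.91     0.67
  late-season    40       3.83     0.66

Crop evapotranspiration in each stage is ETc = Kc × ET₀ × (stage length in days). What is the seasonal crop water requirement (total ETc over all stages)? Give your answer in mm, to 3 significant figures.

initial: 0.53 × 3.50 × 15 = 27.83 mm
mid-season: 0.67 × 6.91 × 25 = 115.74 mm
late-season: 0.66 × 3.83 × 40 = 101.11 mm
Seasonal total = 244.68 mm

245 mm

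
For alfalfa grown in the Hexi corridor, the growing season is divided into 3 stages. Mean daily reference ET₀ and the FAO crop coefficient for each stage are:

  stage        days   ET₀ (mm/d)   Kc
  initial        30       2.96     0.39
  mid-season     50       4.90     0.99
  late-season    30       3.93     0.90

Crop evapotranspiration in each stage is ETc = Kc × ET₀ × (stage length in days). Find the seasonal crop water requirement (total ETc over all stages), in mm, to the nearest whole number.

initial: 0.39 × 2.96 × 30 = 34.63 mm
mid-season: 0.99 × 4.90 × 50 = 242.55 mm
late-season: 0.90 × 3.93 × 30 = 106.11 mm
Seasonal total = 383.29 mm

383 mm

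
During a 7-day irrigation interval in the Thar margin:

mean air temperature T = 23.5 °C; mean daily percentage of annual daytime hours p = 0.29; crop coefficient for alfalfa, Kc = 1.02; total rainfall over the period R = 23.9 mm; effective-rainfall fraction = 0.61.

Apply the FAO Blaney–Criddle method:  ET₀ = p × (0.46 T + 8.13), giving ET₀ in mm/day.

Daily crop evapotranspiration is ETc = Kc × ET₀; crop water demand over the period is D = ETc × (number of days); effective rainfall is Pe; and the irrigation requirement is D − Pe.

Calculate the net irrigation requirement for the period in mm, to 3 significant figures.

24.6 mm

ET₀ = 0.29 × (0.46 × 23.5 + 8.13) = 0.29 × 18.940 = 5.4926 mm/d
ETc = Kc × ET₀ = 1.02 × 5.4926 = 5.6025 mm/d
Crop demand D = ETc × 7 d = 5.6025 × 7 = 39.218 mm
Pe = 0.61 × 23.9 = 14.579 mm
D − Pe = 39.218 − 14.579 = 24.639 mm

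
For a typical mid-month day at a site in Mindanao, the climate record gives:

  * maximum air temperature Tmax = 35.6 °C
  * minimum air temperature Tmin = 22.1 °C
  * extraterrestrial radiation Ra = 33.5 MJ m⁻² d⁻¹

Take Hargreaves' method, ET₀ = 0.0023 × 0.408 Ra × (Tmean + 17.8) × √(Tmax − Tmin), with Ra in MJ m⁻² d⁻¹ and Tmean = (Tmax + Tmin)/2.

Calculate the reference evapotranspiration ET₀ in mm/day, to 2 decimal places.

Tmean = (35.6 + 22.1)/2 = 28.85 °C
0.408 Ra = 0.408 × 33.5 = 13.6680 mm/d equivalent
ET₀ = 0.0023 × 13.6680 × (28.85 + 17.8) × √13.5 = 0.0023 × 13.6680 × 46.65 × 3.6742 = 5.3882 mm/d

5.39 mm/day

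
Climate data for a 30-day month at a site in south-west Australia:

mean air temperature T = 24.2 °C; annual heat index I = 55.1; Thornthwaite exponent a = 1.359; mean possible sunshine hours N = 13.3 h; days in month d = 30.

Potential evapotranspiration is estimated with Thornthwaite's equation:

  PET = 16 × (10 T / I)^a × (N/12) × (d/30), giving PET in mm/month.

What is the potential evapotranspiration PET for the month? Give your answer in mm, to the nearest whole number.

132 mm

10T/I = 10 × 24.2 / 55.1 = 4.3920
(10T/I)^a = 4.3920^1.359 = 7.4710
Uncorrected PET = 16 × 7.4710 = 119.536 mm
Correction = (N/12)(d/30) = (13.3/12)(30/30) = 1.1083
PET = 119.536 × 1.1083 = 132.482 mm/month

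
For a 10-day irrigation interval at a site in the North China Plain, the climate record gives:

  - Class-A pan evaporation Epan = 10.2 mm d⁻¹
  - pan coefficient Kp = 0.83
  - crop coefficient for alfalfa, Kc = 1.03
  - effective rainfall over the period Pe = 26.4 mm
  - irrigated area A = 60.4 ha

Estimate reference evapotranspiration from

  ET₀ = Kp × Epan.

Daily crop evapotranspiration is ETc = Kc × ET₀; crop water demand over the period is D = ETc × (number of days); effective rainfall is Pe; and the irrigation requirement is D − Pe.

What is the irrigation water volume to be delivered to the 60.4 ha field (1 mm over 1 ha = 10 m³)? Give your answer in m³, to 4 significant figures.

ET₀ = 0.83 × 10.2 = 8.4660 mm/d
ETc = Kc × ET₀ = 1.03 × 8.4660 = 8.7200 mm/d
Crop demand D = ETc × 10 d = 8.7200 × 10 = 87.200 mm
D − Pe = 87.200 − 26.4 = 60.800 mm
Volume = 60.800 mm × 60.4 ha × 10 = 36723.2 m³

36720 m³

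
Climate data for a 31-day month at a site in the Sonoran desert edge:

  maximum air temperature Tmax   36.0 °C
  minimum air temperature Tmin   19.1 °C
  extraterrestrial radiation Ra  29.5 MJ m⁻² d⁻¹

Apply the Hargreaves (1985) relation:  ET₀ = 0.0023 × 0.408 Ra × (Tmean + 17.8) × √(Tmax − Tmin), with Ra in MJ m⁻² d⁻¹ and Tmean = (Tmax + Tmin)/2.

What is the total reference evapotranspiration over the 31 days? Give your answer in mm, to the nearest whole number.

160 mm

Tmean = (36.0 + 19.1)/2 = 27.55 °C
0.408 Ra = 0.408 × 29.5 = 12.0360 mm/d equivalent
ET₀ = 0.0023 × 12.0360 × (27.55 + 17.8) × √16.9 = 0.0023 × 12.0360 × 45.35 × 4.1110 = 5.1610 mm/d
Over 31 days: 5.1610 × 31 = 159.991 mm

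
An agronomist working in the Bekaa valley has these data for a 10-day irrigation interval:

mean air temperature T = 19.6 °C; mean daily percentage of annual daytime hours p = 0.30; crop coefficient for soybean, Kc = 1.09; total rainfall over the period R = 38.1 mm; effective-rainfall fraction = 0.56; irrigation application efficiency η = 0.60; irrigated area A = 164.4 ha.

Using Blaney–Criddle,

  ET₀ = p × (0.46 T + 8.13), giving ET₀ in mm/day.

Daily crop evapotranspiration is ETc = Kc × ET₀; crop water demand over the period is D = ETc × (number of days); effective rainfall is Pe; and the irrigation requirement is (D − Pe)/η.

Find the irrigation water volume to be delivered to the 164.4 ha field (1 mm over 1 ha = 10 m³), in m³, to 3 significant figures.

95200 m³

ET₀ = 0.30 × (0.46 × 19.6 + 8.13) = 0.30 × 17.146 = 5.1438 mm/d
ETc = Kc × ET₀ = 1.09 × 5.1438 = 5.6067 mm/d
Crop demand D = ETc × 10 d = 5.6067 × 10 = 56.067 mm
Pe = 0.56 × 38.1 = 21.336 mm
D − Pe = 56.067 − 21.336 = 34.731 mm
Gross irrigation = 34.731 / 0.60 = 57.885 mm
Volume = 57.885 mm × 164.4 ha × 10 = 95162.9 m³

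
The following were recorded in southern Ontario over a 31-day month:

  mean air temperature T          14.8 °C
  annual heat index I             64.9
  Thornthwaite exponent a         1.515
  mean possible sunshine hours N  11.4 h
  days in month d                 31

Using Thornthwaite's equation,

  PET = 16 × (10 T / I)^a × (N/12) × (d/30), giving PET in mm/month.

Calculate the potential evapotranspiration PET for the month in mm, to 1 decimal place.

10T/I = 10 × 14.8 / 64.9 = 2.2804
(10T/I)^a = 2.2804^1.515 = 3.4865
Uncorrected PET = 16 × 3.4865 = 55.784 mm
Correction = (N/12)(d/30) = (11.4/12)(31/30) = 0.9817
PET = 55.784 × 0.9817 = 54.763 mm/month

54.8 mm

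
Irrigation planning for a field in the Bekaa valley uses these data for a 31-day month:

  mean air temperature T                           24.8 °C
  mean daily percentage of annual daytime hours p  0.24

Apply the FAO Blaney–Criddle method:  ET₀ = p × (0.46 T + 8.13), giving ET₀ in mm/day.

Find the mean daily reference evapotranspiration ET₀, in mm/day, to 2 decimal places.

4.69 mm/day

ET₀ = 0.24 × (0.46 × 24.8 + 8.13) = 0.24 × 19.538 = 4.6891 mm/d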